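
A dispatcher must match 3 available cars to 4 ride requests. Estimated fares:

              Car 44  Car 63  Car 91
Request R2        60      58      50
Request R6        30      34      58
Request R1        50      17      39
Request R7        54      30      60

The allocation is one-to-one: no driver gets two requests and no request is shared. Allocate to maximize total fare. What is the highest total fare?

This is the linear assignment problem.
Optimal: Car 44→Request R7 ($54), Car 63→Request R2 ($58), Car 91→Request R6 ($58) — total 54+58+58 = $170.
Row-greedy (each driver in turn takes its best remaining request) gives $154, worse by 16.
No other one-to-one assignment exceeds $170.

Maximum total: $170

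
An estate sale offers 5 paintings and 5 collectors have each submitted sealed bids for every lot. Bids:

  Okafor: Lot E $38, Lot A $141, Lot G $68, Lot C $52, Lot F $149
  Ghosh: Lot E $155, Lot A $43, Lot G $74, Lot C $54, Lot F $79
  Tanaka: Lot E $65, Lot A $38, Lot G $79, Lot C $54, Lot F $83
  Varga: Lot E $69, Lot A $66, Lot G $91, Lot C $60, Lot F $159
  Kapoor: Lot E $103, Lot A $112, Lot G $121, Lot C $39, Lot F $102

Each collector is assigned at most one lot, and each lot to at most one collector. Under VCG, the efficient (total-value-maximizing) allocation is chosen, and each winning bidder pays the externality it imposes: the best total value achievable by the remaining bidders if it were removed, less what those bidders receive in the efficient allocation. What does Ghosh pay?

Ghosh pays $11.

Efficient allocation: Okafor→Lot A ($141), Ghosh→Lot E ($155), Tanaka→Lot C ($54), Varga→Lot F ($159), Kapoor→Lot G ($121); total welfare W = $630.
Ghosh receives Lot E at value $155, so the others get W − 155 = $475.
Without Ghosh: best allocation of the remaining 4 bidders over all 5 lots is Okafor→Lot A ($141), Tanaka→Lot E ($65), Varga→Lot F ($159), Kapoor→Lot G ($121), total $486.
VCG payment = (others' best without Ghosh) − (others' welfare with Ghosh) = 486 − 475 = $11.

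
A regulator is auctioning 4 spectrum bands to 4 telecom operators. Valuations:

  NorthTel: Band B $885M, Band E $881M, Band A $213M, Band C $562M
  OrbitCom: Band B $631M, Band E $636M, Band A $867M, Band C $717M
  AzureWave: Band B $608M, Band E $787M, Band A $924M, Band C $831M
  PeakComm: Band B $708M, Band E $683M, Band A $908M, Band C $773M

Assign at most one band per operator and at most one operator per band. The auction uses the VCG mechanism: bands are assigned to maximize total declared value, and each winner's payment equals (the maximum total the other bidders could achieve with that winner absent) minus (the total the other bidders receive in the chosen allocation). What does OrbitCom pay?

OrbitCom pays $179M.

Efficient allocation: NorthTel→Band B ($885M), OrbitCom→Band A ($867M), AzureWave→Band E ($787M), PeakComm→Band C ($773M); total welfare W = $3312M.
OrbitCom receives Band A at value $867M, so the others get W − 867 = $2445M.
Without OrbitCom: best allocation of the remaining 3 bidders over all 4 bands is NorthTel→Band B ($885M), AzureWave→Band C ($831M), PeakComm→Band A ($908M), total $2624M.
VCG payment = (others' best without OrbitCom) − (others' welfare with OrbitCom) = 2624 − 2445 = $179M.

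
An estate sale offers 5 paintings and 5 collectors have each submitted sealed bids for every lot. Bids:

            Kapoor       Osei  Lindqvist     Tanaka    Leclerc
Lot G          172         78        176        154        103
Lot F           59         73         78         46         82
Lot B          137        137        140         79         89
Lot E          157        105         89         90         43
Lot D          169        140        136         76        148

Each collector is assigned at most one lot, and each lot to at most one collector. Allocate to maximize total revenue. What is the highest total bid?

Optimal: Kapoor→Lot E ($157), Osei→Lot B ($137), Lindqvist→Lot F ($78), Tanaka→Lot G ($154), Leclerc→Lot D ($148) — total 157+137+78+154+148 = $674.
Row-greedy (each collector in turn takes its best remaining lot) gives $624, worse by 50.
Every other assignment is strictly worse.

Max total: $674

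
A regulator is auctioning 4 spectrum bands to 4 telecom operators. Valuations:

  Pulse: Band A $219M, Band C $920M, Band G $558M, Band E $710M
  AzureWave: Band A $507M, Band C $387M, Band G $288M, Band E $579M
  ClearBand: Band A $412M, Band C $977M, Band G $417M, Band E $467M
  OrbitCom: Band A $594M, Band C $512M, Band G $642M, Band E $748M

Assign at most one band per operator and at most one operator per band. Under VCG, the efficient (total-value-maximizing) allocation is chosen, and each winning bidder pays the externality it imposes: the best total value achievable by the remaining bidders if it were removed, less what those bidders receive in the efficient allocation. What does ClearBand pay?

Efficient allocation: Pulse→Band E ($710M), AzureWave→Band A ($507M), ClearBand→Band C ($977M), OrbitCom→Band G ($642M); total welfare W = $2836M.
ClearBand receives Band C at value $977M, so the others get W − 977 = $1859M.
Without ClearBand: best allocation of the remaining 3 bidders over all 4 bands is Pulse→Band C ($920M), AzureWave→Band A ($507M), OrbitCom→Band E ($748M), total $2175M.
VCG payment = (others' best without ClearBand) − (others' welfare with ClearBand) = 2175 − 1859 = $316M.

ClearBand pays $316M.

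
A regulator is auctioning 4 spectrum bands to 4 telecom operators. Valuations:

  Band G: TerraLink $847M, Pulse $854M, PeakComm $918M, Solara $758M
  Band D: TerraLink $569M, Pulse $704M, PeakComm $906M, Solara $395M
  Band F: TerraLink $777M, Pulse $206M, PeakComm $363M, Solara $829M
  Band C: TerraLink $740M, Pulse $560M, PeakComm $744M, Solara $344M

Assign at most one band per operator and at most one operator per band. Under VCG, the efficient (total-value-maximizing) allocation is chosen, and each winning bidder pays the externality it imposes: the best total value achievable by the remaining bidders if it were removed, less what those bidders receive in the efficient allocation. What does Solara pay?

Efficient allocation: TerraLink→Band C ($740M), Pulse→Band G ($854M), PeakComm→Band D ($906M), Solara→Band F ($829M); total welfare W = $3329M.
Solara receives Band F at value $829M, so the others get W − 829 = $2500M.
Without Solara: best allocation of the remaining 3 bidders over all 4 bands is TerraLink→Band F ($777M), Pulse→Band G ($854M), PeakComm→Band D ($906M), total $2537M.
VCG payment = (others' best without Solara) − (others' welfare with Solara) = 2537 − 2500 = $37M.

Solara pays $37M.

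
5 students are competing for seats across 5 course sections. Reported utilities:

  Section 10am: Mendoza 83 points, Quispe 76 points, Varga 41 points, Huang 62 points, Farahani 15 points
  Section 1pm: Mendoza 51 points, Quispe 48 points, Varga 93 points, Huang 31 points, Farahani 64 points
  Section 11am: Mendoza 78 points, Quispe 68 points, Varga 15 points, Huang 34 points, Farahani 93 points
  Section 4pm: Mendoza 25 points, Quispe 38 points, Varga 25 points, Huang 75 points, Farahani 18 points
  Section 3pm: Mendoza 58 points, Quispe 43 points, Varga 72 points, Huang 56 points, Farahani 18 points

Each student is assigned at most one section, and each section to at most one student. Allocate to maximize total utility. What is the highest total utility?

Max total: 395 points

Optimal: Mendoza→Section 3pm (58 points), Quispe→Section 10am (76 points), Varga→Section 1pm (93 points), Huang→Section 4pm (75 points), Farahani→Section 11am (93 points) — total 58+76+93+75+93 = 395 points.
Row-greedy (each student in turn takes its best remaining section) gives 337 points, worse by 58.
Next-best assignment: Mendoza→Section 10am, Quispe→Section 3pm, Varga→Section 1pm, Huang→Section 4pm, Farahani→Section 11am = 387 points.
Checked against all permutations: 395 points is optimal.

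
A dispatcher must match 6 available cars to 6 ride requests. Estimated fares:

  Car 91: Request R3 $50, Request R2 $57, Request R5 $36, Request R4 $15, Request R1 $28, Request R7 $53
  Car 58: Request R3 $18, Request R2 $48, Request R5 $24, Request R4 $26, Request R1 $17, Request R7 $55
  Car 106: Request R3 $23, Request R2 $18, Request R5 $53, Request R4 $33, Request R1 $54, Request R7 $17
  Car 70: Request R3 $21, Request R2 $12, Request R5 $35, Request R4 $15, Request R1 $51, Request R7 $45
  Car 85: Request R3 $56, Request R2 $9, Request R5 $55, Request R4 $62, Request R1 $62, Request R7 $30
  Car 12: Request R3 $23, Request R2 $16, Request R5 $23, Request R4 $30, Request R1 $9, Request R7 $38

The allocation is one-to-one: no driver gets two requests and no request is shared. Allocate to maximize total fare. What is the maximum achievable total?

Max total: $302

Optimal: Car 91→Request R3 ($50), Car 58→Request R2 ($48), Car 106→Request R5 ($53), Car 70→Request R1 ($51), Car 85→Request R4 ($62), Car 12→Request R7 ($38) — total 50+48+53+51+62+38 = $302.
Max-entry greedy (repeatedly take the single best remaining cell) gives $286, worse by 16.
Swapping Car 58↔Car 106 (Car 58→Request R5 $24, Car 106→Request R2 $18) loses 59.
Checked against all permutations: $302 is optimal.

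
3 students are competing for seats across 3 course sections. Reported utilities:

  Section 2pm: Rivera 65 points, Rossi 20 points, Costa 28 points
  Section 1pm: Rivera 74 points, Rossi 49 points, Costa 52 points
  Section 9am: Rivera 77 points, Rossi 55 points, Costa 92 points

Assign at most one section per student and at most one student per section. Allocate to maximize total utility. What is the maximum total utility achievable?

Max total: 206 points

Optimal: Rivera→Section 2pm (65 points), Rossi→Section 1pm (49 points), Costa→Section 9am (92 points) — total 65+49+92 = 206 points.
Max-entry greedy (repeatedly take the single best remaining cell) gives 186 points, worse by 20.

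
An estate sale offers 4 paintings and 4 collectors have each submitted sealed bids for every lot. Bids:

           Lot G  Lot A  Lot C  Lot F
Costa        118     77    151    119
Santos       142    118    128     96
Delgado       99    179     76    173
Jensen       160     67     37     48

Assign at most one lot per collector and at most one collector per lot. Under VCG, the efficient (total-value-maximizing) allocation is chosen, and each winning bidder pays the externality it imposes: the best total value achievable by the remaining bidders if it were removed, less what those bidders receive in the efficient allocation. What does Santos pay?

Santos pays $6.

Efficient allocation: Costa→Lot C ($151), Santos→Lot A ($118), Delgado→Lot F ($173), Jensen→Lot G ($160); total welfare W = $602.
Santos receives Lot A at value $118, so the others get W − 118 = $484.
Without Santos: best allocation of the remaining 3 bidders over all 4 lots is Costa→Lot C ($151), Delgado→Lot A ($179), Jensen→Lot G ($160), total $490.
VCG payment = (others' best without Santos) − (others' welfare with Santos) = 490 − 484 = $6.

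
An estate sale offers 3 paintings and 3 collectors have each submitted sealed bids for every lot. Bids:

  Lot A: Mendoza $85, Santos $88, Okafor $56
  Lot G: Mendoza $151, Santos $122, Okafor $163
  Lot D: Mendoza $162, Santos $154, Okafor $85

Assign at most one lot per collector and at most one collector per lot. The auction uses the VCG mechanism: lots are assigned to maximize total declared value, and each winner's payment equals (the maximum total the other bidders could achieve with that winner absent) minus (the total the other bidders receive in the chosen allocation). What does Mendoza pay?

Mendoza pays $66.

Efficient allocation: Mendoza→Lot D ($162), Santos→Lot A ($88), Okafor→Lot G ($163); total welfare W = $413.
Mendoza receives Lot D at value $162, so the others get W − 162 = $251.
Without Mendoza: best allocation of the remaining 2 bidders over all 3 lots is Santos→Lot D ($154), Okafor→Lot G ($163), total $317.
VCG payment = (others' best without Mendoza) − (others' welfare with Mendoza) = 317 − 251 = $66.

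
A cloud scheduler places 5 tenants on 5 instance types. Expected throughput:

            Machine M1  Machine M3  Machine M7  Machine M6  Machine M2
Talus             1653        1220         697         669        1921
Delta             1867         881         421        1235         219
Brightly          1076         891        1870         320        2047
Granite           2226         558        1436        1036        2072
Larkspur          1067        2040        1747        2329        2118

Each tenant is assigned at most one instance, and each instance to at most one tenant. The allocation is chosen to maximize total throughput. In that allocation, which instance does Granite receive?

Treat this as an assignment problem: match each tenant to one instance.
Optimal: Talus→Machine M3 (1220 ops/s), Delta→Machine M1 (1867 ops/s), Brightly→Machine M7 (1870 ops/s), Granite→Machine M2 (2072 ops/s), Larkspur→Machine M6 (2329 ops/s) — total 1220+1867+1870+2072+2329 = 9358 ops/s.
Granite's own top instance is Machine M1 (2226 ops/s), but forcing Granite→Machine M1 and reassigning the rest optimally gives only 9292 ops/s — worse by 66.

Granite receives Machine M2.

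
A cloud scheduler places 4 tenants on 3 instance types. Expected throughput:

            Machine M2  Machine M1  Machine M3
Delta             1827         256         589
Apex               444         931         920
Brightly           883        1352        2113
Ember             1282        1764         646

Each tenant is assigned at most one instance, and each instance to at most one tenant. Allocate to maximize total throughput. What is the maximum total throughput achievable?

Optimal: Delta→Machine M2 (1827 ops/s), Ember→Machine M1 (1764 ops/s), Brightly→Machine M3 (2113 ops/s) — total 1827+1764+2113 = 5704 ops/s.
Row-greedy (each tenant in turn takes its best remaining instance) gives 4871 ops/s, worse by 833.
Next-best assignment: Delta→Machine M2, Apex→Machine M1, Brightly→Machine M3 = 4871 ops/s.
Swapping Ember↔Delta (Ember→Machine M2 1282 ops/s, Delta→Machine M1 256 ops/s) loses 2053.
No other one-to-one assignment exceeds 5704 ops/s.

Max total: 5704 ops/s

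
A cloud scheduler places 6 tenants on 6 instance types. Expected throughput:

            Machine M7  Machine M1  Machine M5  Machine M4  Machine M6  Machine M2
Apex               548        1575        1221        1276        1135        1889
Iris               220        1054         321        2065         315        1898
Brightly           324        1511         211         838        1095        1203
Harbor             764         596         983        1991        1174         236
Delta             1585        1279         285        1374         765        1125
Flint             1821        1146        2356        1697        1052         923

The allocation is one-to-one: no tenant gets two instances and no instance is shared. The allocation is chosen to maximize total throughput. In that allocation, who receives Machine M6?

Optimal: Apex→Machine M2 (1889 ops/s), Iris→Machine M4 (2065 ops/s), Brightly→Machine M1 (1511 ops/s), Harbor→Machine M6 (1174 ops/s), Delta→Machine M7 (1585 ops/s), Flint→Machine M5 (2356 ops/s) — total 1889+2065+1511+1174+1585+2356 = 10580 ops/s.
Column-greedy (each instance in turn goes to its best remaining tenant) gives 8664 ops/s, worse by 1916.
Harbor's own top instance is Machine M4 (1991 ops/s), but forcing Harbor→Machine M4 and reassigning the rest optimally gives only 10500 ops/s — worse by 80.

Harbor receives Machine M6.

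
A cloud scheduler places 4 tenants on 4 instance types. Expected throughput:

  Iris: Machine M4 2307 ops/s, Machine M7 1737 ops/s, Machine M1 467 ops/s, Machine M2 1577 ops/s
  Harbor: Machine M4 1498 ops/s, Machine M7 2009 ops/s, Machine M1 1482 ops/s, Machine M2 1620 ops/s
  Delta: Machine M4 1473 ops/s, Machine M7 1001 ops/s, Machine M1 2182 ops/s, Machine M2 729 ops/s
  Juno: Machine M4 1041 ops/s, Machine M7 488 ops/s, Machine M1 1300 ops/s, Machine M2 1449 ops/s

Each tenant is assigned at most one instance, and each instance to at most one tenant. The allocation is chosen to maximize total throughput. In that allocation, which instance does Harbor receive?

This is the linear assignment problem.
Optimal: Iris→Machine M4 (2307 ops/s), Harbor→Machine M7 (2009 ops/s), Delta→Machine M1 (2182 ops/s), Juno→Machine M2 (1449 ops/s) — total 2307+2009+2182+1449 = 7947 ops/s.

Harbor receives Machine M7.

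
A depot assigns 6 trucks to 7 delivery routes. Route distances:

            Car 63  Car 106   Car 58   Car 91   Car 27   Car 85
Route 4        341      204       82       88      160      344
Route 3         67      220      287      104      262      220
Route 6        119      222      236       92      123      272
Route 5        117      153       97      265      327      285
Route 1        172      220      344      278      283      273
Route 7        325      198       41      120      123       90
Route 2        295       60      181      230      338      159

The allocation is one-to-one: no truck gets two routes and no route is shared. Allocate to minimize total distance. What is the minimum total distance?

Min total: 525 km

Optimal: Car 63→Route 3 (67 km), Car 106→Route 2 (60 km), Car 58→Route 5 (97 km), Car 91→Route 4 (88 km), Car 27→Route 6 (123 km), Car 85→Route 7 (90 km) — total 67+60+97+88+123+90 = 525 km.
Min-entry greedy (repeatedly take the single cheapest remaining cell) gives 652 km, worse by 127.
Next-best assignment: Car 63→Route 3, Car 106→Route 2, Car 58→Route 5, Car 91→Route 6, Car 27→Route 4, Car 85→Route 7 = 566 km.
No other one-to-one assignment undercuts 525 km.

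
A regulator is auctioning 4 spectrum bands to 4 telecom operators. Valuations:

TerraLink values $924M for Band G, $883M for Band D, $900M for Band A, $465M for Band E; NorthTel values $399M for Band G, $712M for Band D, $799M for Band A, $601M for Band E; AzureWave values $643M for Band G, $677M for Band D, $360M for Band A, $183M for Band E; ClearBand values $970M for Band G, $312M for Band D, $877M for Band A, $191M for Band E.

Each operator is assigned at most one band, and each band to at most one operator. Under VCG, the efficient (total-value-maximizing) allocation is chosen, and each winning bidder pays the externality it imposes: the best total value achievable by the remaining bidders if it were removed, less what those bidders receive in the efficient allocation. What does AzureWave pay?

Efficient allocation: TerraLink→Band A ($900M), NorthTel→Band E ($601M), AzureWave→Band D ($677M), ClearBand→Band G ($970M); total welfare W = $3148M.
AzureWave receives Band D at value $677M, so the others get W − 677 = $2471M.
Without AzureWave: best allocation of the remaining 3 bidders over all 4 bands is TerraLink→Band D ($883M), NorthTel→Band A ($799M), ClearBand→Band G ($970M), total $2652M.
VCG payment = (others' best without AzureWave) − (others' welfare with AzureWave) = 2652 − 2471 = $181M.

AzureWave pays $181M.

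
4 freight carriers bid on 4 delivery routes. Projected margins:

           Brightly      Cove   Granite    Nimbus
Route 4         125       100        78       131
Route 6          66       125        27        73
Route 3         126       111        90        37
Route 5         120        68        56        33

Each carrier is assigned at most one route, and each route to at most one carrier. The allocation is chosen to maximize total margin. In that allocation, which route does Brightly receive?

Optimal: Brightly→Route 5 ($120k), Cove→Route 6 ($125k), Granite→Route 3 ($90k), Nimbus→Route 4 ($131k) — total 120+125+90+131 = $466k.
Row-greedy (each carrier in turn takes its best remaining route) gives $362k, worse by 104.
Brightly's own top route is Route 3 ($126k), but forcing Brightly→Route 3 and reassigning the rest optimally gives only $438k — worse by 28.

Brightly receives Route 5.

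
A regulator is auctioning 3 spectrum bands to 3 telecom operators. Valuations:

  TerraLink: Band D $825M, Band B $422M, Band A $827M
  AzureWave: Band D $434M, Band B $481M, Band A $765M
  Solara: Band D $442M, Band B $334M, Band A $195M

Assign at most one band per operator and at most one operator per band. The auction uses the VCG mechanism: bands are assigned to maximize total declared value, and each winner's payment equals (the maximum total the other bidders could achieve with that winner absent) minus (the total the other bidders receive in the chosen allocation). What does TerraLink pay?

Efficient allocation: TerraLink→Band D ($825M), AzureWave→Band A ($765M), Solara→Band B ($334M); total welfare W = $1924M.
TerraLink receives Band D at value $825M, so the others get W − 825 = $1099M.
Without TerraLink: best allocation of the remaining 2 bidders over all 3 bands is AzureWave→Band A ($765M), Solara→Band D ($442M), total $1207M.
VCG payment = (others' best without TerraLink) − (others' welfare with TerraLink) = 1207 − 1099 = $108M.

TerraLink pays $108M.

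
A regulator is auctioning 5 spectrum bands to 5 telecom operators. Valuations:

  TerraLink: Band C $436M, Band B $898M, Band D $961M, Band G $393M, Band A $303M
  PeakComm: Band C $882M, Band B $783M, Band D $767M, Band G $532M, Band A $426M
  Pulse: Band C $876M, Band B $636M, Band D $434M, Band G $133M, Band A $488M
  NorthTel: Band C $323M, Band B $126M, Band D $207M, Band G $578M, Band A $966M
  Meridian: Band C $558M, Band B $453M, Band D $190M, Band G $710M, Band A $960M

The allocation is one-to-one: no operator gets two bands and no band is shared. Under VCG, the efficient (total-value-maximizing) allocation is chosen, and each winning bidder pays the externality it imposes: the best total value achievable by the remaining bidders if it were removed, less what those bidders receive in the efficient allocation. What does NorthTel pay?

NorthTel pays $250M.

Efficient allocation: TerraLink→Band D ($961M), PeakComm→Band B ($783M), Pulse→Band C ($876M), NorthTel→Band A ($966M), Meridian→Band G ($710M); total welfare W = $4296M.
NorthTel receives Band A at value $966M, so the others get W − 966 = $3330M.
Without NorthTel: best allocation of the remaining 4 bidders over all 5 bands is TerraLink→Band D ($961M), PeakComm→Band B ($783M), Pulse→Band C ($876M), Meridian→Band A ($960M), total $3580M.
VCG payment = (others' best without NorthTel) − (others' welfare with NorthTel) = 3580 − 3330 = $250M.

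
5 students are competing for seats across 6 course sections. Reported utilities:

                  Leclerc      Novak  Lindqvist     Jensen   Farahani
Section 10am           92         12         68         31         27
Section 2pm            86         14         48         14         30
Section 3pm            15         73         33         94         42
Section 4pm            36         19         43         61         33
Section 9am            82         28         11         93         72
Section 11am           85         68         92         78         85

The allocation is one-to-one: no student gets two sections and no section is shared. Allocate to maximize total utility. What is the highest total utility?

This is the linear assignment problem.
Optimal: Leclerc→Section 2pm (86 points), Novak→Section 3pm (73 points), Lindqvist→Section 10am (68 points), Jensen→Section 9am (93 points), Farahani→Section 11am (85 points) — total 86+73+68+93+85 = 405 points.
Max-entry greedy (repeatedly take the single best remaining cell) gives 369 points, worse by 36.
Next-best assignment: Leclerc→Section 10am, Novak→Section 3pm, Lindqvist→Section 2pm, Jensen→Section 9am, Farahani→Section 11am = 391 points.

Maximum total: 405 points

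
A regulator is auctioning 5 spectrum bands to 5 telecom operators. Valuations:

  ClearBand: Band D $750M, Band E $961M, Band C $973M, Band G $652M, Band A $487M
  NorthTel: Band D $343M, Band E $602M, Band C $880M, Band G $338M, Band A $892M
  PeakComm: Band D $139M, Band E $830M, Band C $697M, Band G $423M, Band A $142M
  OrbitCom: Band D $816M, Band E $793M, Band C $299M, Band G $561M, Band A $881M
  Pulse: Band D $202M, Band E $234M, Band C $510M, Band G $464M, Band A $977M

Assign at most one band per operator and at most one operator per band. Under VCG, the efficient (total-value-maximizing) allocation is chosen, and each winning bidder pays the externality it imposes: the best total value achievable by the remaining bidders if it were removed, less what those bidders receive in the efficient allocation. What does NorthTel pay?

Efficient allocation: ClearBand→Band G ($652M), NorthTel→Band C ($880M), PeakComm→Band E ($830M), OrbitCom→Band D ($816M), Pulse→Band A ($977M); total welfare W = $4155M.
NorthTel receives Band C at value $880M, so the others get W − 880 = $3275M.
Without NorthTel: best allocation of the remaining 4 bidders over all 5 bands is ClearBand→Band C ($973M), PeakComm→Band E ($830M), OrbitCom→Band D ($816M), Pulse→Band A ($977M), total $3596M.
VCG payment = (others' best without NorthTel) − (others' welfare with NorthTel) = 3596 − 3275 = $321M.

NorthTel pays $321M.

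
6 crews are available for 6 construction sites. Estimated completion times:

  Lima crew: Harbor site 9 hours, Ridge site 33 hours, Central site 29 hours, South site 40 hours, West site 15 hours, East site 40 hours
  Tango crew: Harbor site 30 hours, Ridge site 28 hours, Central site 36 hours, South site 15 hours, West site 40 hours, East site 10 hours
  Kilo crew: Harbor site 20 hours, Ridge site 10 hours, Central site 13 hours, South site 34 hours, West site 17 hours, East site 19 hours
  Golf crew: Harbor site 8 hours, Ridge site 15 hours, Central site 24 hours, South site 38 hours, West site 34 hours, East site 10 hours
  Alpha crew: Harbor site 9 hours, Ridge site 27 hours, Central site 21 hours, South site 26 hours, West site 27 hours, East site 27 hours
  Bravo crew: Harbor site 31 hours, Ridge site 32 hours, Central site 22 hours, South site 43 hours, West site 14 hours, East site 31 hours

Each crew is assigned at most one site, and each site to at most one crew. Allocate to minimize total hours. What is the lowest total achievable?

Minimum total: 79 hours

Optimal: Lima crew→Harbor site (9 hours), Tango crew→South site (15 hours), Kilo crew→Ridge site (10 hours), Golf crew→East site (10 hours), Alpha crew→Central site (21 hours), Bravo crew→West site (14 hours) — total 9+15+10+10+21+14 = 79 hours.
Min-entry greedy (repeatedly take the single cheapest remaining cell) gives 103 hours, worse by 24.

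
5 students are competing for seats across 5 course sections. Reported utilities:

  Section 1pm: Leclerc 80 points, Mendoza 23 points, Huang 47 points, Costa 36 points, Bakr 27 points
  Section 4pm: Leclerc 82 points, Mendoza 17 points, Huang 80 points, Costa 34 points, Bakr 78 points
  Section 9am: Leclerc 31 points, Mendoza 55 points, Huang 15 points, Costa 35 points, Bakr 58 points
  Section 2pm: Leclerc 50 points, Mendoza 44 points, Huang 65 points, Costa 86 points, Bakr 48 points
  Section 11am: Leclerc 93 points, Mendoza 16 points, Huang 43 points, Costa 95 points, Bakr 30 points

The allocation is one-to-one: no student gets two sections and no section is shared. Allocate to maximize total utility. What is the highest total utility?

Treat this as an assignment problem: match each student to one section.
Optimal: Leclerc→Section 1pm (80 points), Mendoza→Section 9am (55 points), Huang→Section 2pm (65 points), Costa→Section 11am (95 points), Bakr→Section 4pm (78 points) — total 80+55+65+95+78 = 373 points.
Max-entry greedy (repeatedly take the single best remaining cell) gives 323 points, worse by 50.

Maximum total: 373 points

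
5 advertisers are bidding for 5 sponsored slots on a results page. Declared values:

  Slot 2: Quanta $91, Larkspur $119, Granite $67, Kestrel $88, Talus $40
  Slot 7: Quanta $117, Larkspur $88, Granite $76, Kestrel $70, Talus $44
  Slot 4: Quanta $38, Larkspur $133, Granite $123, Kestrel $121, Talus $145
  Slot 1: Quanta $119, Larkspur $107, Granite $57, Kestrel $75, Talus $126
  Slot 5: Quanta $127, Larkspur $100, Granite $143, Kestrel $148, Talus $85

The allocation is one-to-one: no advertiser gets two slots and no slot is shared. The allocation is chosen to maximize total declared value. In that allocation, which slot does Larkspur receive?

Larkspur receives Slot 2.

Optimal: Quanta→Slot 7 ($117), Larkspur→Slot 2 ($119), Granite→Slot 4 ($123), Kestrel→Slot 5 ($148), Talus→Slot 1 ($126) — total 117+119+123+148+126 = $633.
Column-greedy (each slot in turn goes to its best remaining advertiser) gives $599, worse by 34.
Next-best assignment: Quanta→Slot 7, Larkspur→Slot 2, Granite→Slot 5, Kestrel→Slot 4, Talus→Slot 1 = $626.
Checked against all permutations: $633 is optimal.
Larkspur's own top slot is Slot 4 ($133), but forcing Larkspur→Slot 4 and reassigning the rest optimally gives only $607 — worse by 26.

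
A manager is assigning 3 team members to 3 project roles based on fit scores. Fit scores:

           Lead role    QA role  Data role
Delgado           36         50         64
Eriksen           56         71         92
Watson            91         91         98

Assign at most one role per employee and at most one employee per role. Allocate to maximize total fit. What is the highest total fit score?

Maximum total: 233 pts

Optimal: Delgado→QA role (50 pts), Eriksen→Data role (92 pts), Watson→Lead role (91 pts) — total 50+92+91 = 233 pts.
Column-greedy (each role in turn goes to its best remaining employee) gives 226 pts, worse by 7.
Every other assignment is strictly worse.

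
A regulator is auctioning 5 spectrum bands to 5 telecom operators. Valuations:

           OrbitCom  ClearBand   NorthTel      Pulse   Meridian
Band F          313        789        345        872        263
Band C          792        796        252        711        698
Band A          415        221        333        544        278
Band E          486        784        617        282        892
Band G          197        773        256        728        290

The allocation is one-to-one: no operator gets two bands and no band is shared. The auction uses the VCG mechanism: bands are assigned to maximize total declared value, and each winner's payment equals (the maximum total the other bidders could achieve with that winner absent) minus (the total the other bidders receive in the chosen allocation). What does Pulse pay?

Efficient allocation: OrbitCom→Band C ($792M), ClearBand→Band G ($773M), NorthTel→Band A ($333M), Pulse→Band F ($872M), Meridian→Band E ($892M); total welfare W = $3662M.
Pulse receives Band F at value $872M, so the others get W − 872 = $2790M.
Without Pulse: best allocation of the remaining 4 bidders over all 5 bands is OrbitCom→Band C ($792M), ClearBand→Band F ($789M), NorthTel→Band A ($333M), Meridian→Band E ($892M), total $2806M.
VCG payment = (others' best without Pulse) − (others' welfare with Pulse) = 2806 − 2790 = $16M.

Pulse pays $16M.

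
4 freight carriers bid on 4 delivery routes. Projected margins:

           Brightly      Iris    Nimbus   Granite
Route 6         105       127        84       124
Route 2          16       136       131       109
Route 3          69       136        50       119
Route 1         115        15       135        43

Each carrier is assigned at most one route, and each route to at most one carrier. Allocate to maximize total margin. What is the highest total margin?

Maximum total: $506k

Optimal: Brightly→Route 1 ($115k), Iris→Route 3 ($136k), Nimbus→Route 2 ($131k), Granite→Route 6 ($124k) — total 115+136+131+124 = $506k.
Row-greedy (each carrier in turn takes its best remaining route) gives $454k, worse by 52.
Swapping Iris↔Granite (Iris→Route 6 $127k, Granite→Route 3 $119k) loses 14.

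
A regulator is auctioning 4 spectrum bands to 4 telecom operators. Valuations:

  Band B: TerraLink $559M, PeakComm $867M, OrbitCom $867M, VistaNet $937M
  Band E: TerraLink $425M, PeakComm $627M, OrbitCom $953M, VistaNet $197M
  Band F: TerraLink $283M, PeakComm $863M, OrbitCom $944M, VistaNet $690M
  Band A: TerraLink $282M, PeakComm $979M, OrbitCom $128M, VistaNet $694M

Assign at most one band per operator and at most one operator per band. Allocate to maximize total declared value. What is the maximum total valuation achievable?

Optimal: TerraLink→Band E ($425M), PeakComm→Band A ($979M), OrbitCom→Band F ($944M), VistaNet→Band B ($937M) — total 425+979+944+937 = $3285M.
Max-entry greedy (repeatedly take the single best remaining cell) gives $3152M, worse by 133.
Next-best assignment: TerraLink→Band B, PeakComm→Band A, OrbitCom→Band E, VistaNet→Band F = $3181M.
No other one-to-one assignment exceeds $3285M.

Max total: $3285M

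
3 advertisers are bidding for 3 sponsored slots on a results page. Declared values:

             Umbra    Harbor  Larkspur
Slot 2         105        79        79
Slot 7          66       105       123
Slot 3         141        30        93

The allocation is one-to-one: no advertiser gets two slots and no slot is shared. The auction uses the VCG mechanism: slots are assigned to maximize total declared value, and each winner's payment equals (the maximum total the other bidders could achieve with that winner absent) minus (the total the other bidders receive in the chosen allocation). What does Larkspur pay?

Larkspur pays $26.

Efficient allocation: Umbra→Slot 3 ($141), Harbor→Slot 2 ($79), Larkspur→Slot 7 ($123); total welfare W = $343.
Larkspur receives Slot 7 at value $123, so the others get W − 123 = $220.
Without Larkspur: best allocation of the remaining 2 bidders over all 3 slots is Umbra→Slot 3 ($141), Harbor→Slot 7 ($105), total $246.
VCG payment = (others' best without Larkspur) − (others' welfare with Larkspur) = 246 − 220 = $26.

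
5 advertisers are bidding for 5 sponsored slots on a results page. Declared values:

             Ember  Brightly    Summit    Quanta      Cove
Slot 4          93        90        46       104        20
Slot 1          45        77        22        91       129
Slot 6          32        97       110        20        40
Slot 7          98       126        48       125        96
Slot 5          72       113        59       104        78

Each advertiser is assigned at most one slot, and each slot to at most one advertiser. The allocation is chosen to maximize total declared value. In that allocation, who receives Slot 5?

Brightly receives Slot 5.

Optimal: Ember→Slot 4 ($93), Brightly→Slot 5 ($113), Summit→Slot 6 ($110), Quanta→Slot 7 ($125), Cove→Slot 1 ($129) — total 93+113+110+125+129 = $570.
Row-greedy (each advertiser in turn takes its best remaining slot) gives $554, worse by 16.
Brightly's own top slot is Slot 7 ($126), but forcing Brightly→Slot 7 and reassigning the rest optimally gives only $562 — worse by 8.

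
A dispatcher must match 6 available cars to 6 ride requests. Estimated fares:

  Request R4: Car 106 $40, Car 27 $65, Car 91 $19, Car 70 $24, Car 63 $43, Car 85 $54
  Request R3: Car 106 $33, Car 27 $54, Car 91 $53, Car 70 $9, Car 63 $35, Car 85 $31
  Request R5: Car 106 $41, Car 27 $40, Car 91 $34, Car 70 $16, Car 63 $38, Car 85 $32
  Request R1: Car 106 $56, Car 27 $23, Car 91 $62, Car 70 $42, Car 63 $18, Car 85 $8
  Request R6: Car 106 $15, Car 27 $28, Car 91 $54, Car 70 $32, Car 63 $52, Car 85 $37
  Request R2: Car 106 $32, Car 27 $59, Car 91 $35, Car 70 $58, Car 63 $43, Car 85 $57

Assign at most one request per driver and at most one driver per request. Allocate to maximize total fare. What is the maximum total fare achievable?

Maximum total: $321

This is the linear assignment problem.
Optimal: Car 106→Request R5 ($41), Car 27→Request R3 ($54), Car 91→Request R1 ($62), Car 70→Request R2 ($58), Car 63→Request R6 ($52), Car 85→Request R4 ($54) — total 41+54+62+58+52+54 = $321.
Row-greedy (each driver in turn takes its best remaining request) gives $302, worse by 19.
No other one-to-one assignment exceeds $321.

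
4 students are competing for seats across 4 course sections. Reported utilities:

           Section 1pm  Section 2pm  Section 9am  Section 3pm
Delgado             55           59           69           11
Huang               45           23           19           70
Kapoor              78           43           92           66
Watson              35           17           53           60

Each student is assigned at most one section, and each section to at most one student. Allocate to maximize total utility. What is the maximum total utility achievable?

Optimal: Delgado→Section 2pm (59 points), Huang→Section 3pm (70 points), Kapoor→Section 1pm (78 points), Watson→Section 9am (53 points) — total 59+70+78+53 = 260 points.
Next-best assignment: Delgado→Section 2pm, Huang→Section 1pm, Kapoor→Section 9am, Watson→Section 3pm = 256 points.
Checked against all permutations: 260 points is optimal.

Max total: 260 points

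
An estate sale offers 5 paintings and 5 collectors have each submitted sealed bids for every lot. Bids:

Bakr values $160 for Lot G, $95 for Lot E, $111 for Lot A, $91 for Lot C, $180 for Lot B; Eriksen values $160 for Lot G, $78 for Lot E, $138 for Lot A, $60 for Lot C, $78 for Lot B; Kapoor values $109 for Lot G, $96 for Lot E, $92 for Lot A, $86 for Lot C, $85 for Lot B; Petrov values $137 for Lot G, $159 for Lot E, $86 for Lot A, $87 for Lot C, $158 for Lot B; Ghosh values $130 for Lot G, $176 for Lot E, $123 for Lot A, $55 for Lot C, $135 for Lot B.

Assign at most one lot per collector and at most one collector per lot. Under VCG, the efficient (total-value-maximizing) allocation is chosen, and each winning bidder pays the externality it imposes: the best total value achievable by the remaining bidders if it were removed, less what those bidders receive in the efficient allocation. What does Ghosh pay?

Ghosh pays $49.

Efficient allocation: Bakr→Lot G ($160), Eriksen→Lot A ($138), Kapoor→Lot C ($86), Petrov→Lot B ($158), Ghosh→Lot E ($176); total welfare W = $718.
Ghosh receives Lot E at value $176, so the others get W − 176 = $542.
Without Ghosh: best allocation of the remaining 4 bidders over all 5 lots is Bakr→Lot B ($180), Eriksen→Lot G ($160), Kapoor→Lot A ($92), Petrov→Lot E ($159), total $591.
VCG payment = (others' best without Ghosh) − (others' welfare with Ghosh) = 591 − 542 = $49.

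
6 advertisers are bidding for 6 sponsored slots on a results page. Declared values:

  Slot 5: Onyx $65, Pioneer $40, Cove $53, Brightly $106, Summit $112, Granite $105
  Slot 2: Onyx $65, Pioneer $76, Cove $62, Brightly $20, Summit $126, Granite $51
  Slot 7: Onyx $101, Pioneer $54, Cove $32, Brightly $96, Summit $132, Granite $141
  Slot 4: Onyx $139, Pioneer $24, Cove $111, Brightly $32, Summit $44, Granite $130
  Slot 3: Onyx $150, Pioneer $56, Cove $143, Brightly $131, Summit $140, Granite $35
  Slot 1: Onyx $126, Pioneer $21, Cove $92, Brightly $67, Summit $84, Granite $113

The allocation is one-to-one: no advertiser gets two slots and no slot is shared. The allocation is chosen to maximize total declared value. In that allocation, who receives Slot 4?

Optimal: Onyx→Slot 1 ($126), Pioneer→Slot 2 ($76), Cove→Slot 3 ($143), Brightly→Slot 5 ($106), Summit→Slot 7 ($132), Granite→Slot 4 ($130) — total 126+76+143+106+132+130 = $713.
Next-best assignment: Onyx→Slot 4, Pioneer→Slot 2, Cove→Slot 3, Brightly→Slot 5, Summit→Slot 7, Granite→Slot 1 = $709.
Every other assignment is strictly worse.
Granite's own top slot is Slot 7 ($141), but forcing Granite→Slot 7 and reassigning the rest optimally gives only $700 — worse by 13.

Granite receives Slot 4.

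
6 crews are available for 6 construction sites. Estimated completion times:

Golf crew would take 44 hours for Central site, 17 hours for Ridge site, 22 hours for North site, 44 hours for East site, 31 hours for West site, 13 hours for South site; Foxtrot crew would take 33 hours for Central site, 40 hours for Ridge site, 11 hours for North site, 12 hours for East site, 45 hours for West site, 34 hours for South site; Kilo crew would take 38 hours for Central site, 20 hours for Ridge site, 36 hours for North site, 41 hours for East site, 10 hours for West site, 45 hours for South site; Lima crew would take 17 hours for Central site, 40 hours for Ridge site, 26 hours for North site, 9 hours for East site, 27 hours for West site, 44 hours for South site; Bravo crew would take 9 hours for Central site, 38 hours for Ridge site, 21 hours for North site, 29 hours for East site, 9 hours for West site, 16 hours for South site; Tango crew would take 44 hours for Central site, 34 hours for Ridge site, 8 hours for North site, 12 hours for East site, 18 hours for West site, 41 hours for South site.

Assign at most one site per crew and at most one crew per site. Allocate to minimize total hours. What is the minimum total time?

Min total: 79 hours

Optimal: Golf crew→South site (13 hours), Foxtrot crew→East site (12 hours), Kilo crew→Ridge site (20 hours), Lima crew→Central site (17 hours), Bravo crew→West site (9 hours), Tango crew→North site (8 hours) — total 13+12+20+17+9+8 = 79 hours.
Row-greedy (each crew in turn takes its cheapest remaining site) gives 86 hours, worse by 7.
Next-best assignment: Golf crew→Ridge site, Foxtrot crew→East site, Kilo crew→West site, Lima crew→Central site, Bravo crew→South site, Tango crew→North site = 80 hours.
No other one-to-one assignment undercuts 79 hours.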